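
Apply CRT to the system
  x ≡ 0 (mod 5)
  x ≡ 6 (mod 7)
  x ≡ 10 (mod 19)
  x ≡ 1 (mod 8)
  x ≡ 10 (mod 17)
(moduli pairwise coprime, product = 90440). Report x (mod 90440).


Product of moduli M = 5 · 7 · 19 · 8 · 17 = 90440.
Merge one congruence at a time:
  Start: x ≡ 0 (mod 5).
  Combine with x ≡ 6 (mod 7); new modulus lcm = 35.
    Write x = 0 + 5·t and substitute into x ≡ 6 (mod 7): 5·t ≡ 6 − 0 = 6 (mod 7).
    The inverse of 5 mod 7 is 3 (since 5·3 = 15 = 2·7 + 1), so t ≡ 3·6 = 18 ≡ 4 (mod 7).
    Then x = 0 + 5·4 = 20, valid modulo lcm(5, 7) = 35: x ≡ 20 (mod 35).
  Combine with x ≡ 10 (mod 19); new modulus lcm = 665.
    Write x = 20 + 35·t and substitute into x ≡ 10 (mod 19): 35·t ≡ 10 − 20 = -10 (mod 19).
    Reduce coefficients mod 19: 16·t ≡ 9 (mod 19).
    The inverse of 16 mod 19 is 6 (since 16·6 = 96 = 5·19 + 1), so t ≡ 6·9 = 54 ≡ 16 (mod 19).
    Then x = 20 + 35·16 = 580, valid modulo lcm(35, 19) = 665: x ≡ 580 (mod 665).
  Combine with x ≡ 1 (mod 8); new modulus lcm = 5320.
    Write x = 580 + 665·t and substitute into x ≡ 1 (mod 8): 665·t ≡ 1 − 580 = -579 (mod 8).
    Reduce coefficients mod 8: 1·t ≡ 5 (mod 8).
    So t ≡ 5 (mod 8).
    Then x = 580 + 665·5 = 3905, valid modulo lcm(665, 8) = 5320: x ≡ 3905 (mod 5320).
  Combine with x ≡ 10 (mod 17); new modulus lcm = 90440.
    Write x = 3905 + 5320·t and substitute into x ≡ 10 (mod 17): 5320·t ≡ 10 − 3905 = -3895 (mod 17).
    Reduce coefficients mod 17: 16·t ≡ 15 (mod 17).
    The inverse of 16 mod 17 is 16 (since 16·16 = 256 = 15·17 + 1), so t ≡ 16·15 = 240 ≡ 2 (mod 17).
    Then x = 3905 + 5320·2 = 14545, valid modulo lcm(5320, 17) = 90440: x ≡ 14545 (mod 90440).
Verify against each original: 14545 mod 5 = 0, 14545 mod 7 = 6, 14545 mod 19 = 10, 14545 mod 8 = 1, 14545 mod 17 = 10.

x ≡ 14545 (mod 90440).


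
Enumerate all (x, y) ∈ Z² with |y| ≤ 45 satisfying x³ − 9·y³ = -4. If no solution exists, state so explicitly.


The equation is x³ - 9y³ = -4. For fixed y, x³ = 9·y³ − 4, so a solution requires the RHS to be a perfect cube.
Strategy: iterate y from -45 to 45, compute RHS = 9·y³ − 4, and check whether it is a (positive or negative) perfect cube.
Check small values of y:
  y = 0: RHS = -4 is not a perfect cube.
  y = 1: RHS = 5 is not a perfect cube.
  y = -1: RHS = -13 is not a perfect cube.
  y = 2: RHS = 68 is not a perfect cube.
  y = -2: RHS = -76 is not a perfect cube.
  y = 3: RHS = 239 is not a perfect cube.
  y = -3: RHS = -247 is not a perfect cube.
Continuing the search up to |y| = 45 finds no solutions either.
No (x, y) in the scanned range satisfies the equation.

No integer solutions with |y| ≤ 45.


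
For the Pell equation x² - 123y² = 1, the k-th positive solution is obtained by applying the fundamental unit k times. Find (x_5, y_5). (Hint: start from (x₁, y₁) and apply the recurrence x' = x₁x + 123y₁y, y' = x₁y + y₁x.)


Step 1: Find the fundamental solution (x₁, y₁) of x² - 123y² = 1.
  Expand √123 as a continued fraction. a₀ = ⌊√123⌋ = 11; iterate m_{k+1} = d_k·a_k − m_k, d_{k+1} = (123 − m_{k+1}²)/d_k, a_{k+1} = ⌊(a₀ + m_{k+1})/d_{k+1}⌋ (starting m₀ = 0, d₀ = 1), with convergents p_k = a_k·p_{k-1} + p_{k-2}, q_k = a_k·q_{k-1} + q_{k-2} (p₋₁ = 1, q₋₁ = 0):
  k = 0: a₀ = 11; p₀/q₀ = 11/1; p₀² − 123·q₀² = 121 − 123 = -2.
  k = 1: m = 11, d = 2, a = ⌊(11 + 11)/2⌋ = 11; p/q = (11·11 + 1)/(11·1 + 0) = 122/11; p² − 123·q² = 14884 − 14883 = 1.
  The first convergent with p² − 123·q² = 1 gives the fundamental solution (x₁, y₁) = (122, 11).
Step 2: Apply the recurrence (x_{n+1}, y_{n+1}) = (x₁x_n + 123y₁y_n, x₁y_n + y₁x_n) repeatedly.
  From (x_1, y_1) = (122, 11): x_2 = 122·122 + 123·11·11 = 29767; y_2 = 122·11 + 11·122 = 2684.
  From (x_2, y_2) = (29767, 2684): x_3 = 122·29767 + 123·11·2684 = 7263026; y_3 = 122·2684 + 11·29767 = 654885.
  From (x_3, y_3) = (7263026, 654885): x_4 = 122·7263026 + 123·11·654885 = 1772148577; y_4 = 122·654885 + 11·7263026 = 159789256.
  From (x_4, y_4) = (1772148577, 159789256): x_5 = 122·1772148577 + 123·11·159789256 = 432396989762; y_5 = 122·159789256 + 11·1772148577 = 38987923579.
Step 3: Verify x_5² - 123·y_5² = 186967156755239132816644 - 186967156755239132816643 = 1 (should be 1). ✓

(x_1, y_1) = (122, 11); (x_5, y_5) = (432396989762, 38987923579).


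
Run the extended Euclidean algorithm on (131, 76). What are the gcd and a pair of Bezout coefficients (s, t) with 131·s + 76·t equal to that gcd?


Euclidean algorithm on (131, 76) — divide until remainder is 0:
  131 = 1 · 76 + 55
  76 = 1 · 55 + 21
  55 = 2 · 21 + 13
  21 = 1 · 13 + 8
  13 = 1 · 8 + 5
  8 = 1 · 5 + 3
  5 = 1 · 3 + 2
  3 = 1 · 2 + 1
  2 = 2 · 1 + 0
gcd(131, 76) = 1.
Track Bezout coefficients alongside the remainders: start with r₀ = 131 = a·1 + b·0 (s = 1, t = 0) and r₁ = 76 = a·0 + b·1 (s = 0, t = 1); each new remainder r_{k+1} = r_{k-1} − q_k·r_k inherits s_{k+1} = s_{k-1} − q_k·s_k, t_{k+1} = t_{k-1} − q_k·t_k, so r_k = a·s_k + b·t_k at every step:
  q = 1: r = 55, s = 1 − 1·0 = 1, t = 0 − 1·1 = -1  (check: 131·1 + 76·(-1) = 55)
  q = 1: r = 21, s = 0 − 1·1 = -1, t = 1 − 1·(-1) = 2  (check: 131·(-1) + 76·2 = 21)
  q = 2: r = 13, s = 1 − 2·(-1) = 3, t = -1 − 2·2 = -5  (check: 131·3 + 76·(-5) = 13)
  q = 1: r = 8, s = -1 − 1·3 = -4, t = 2 − 1·(-5) = 7  (check: 131·(-4) + 76·7 = 8)
  q = 1: r = 5, s = 3 − 1·(-4) = 7, t = -5 − 1·7 = -12  (check: 131·7 + 76·(-12) = 5)
  q = 1: r = 3, s = -4 − 1·7 = -11, t = 7 − 1·(-12) = 19  (check: 131·(-11) + 76·19 = 3)
  q = 1: r = 2, s = 7 − 1·(-11) = 18, t = -12 − 1·19 = -31  (check: 131·18 + 76·(-31) = 2)
  q = 1: r = 1, s = -11 − 1·18 = -29, t = 19 − 1·(-31) = 50  (check: 131·(-29) + 76·50 = 1)
The row with r = 1 (the gcd) gives the Bezout coefficients s = -29, t = 50.
Result: 131 · (-29) + 76 · (50) = 1.

gcd(131, 76) = 1; s = -29, t = 50 (check: 131·(-29) + 76·50 = 1).


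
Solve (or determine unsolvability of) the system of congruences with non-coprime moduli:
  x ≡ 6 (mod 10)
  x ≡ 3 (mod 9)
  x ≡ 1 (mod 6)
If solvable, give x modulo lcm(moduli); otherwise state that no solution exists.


Moduli 10, 9, 6 are not pairwise coprime, so CRT works modulo lcm(m_i) when all pairwise compatibility conditions hold.
Pairwise compatibility: gcd(m_i, m_j) must divide a_i - a_j for every pair.
Merge one congruence at a time:
  Start: x ≡ 6 (mod 10).
  Combine with x ≡ 3 (mod 9): gcd(10, 9) = 1; 3 - 6 = -3, which IS divisible by 1, so compatible.
    Write x = 6 + 10·t and substitute into x ≡ 3 (mod 9): 10·t ≡ 3 − 6 = -3 (mod 9).
    Reduce coefficients mod 9: 1·t ≡ 6 (mod 9).
    So t ≡ 6 (mod 9).
    Then x = 6 + 10·6 = 66, valid modulo lcm(10, 9) = 90: x ≡ 66 (mod 90).
  Combine with x ≡ 1 (mod 6): gcd(90, 6) = 6, and 1 - 66 = -65 is NOT divisible by 6.
    ⇒ system is inconsistent (no integer solution).

No solution (the system is inconsistent).


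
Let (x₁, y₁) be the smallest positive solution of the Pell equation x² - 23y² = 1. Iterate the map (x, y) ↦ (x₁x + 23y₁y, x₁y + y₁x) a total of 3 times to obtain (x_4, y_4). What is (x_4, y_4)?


Step 1: Find the fundamental solution (x₁, y₁) of x² - 23y² = 1.
  Expand √23 as a continued fraction. a₀ = ⌊√23⌋ = 4; iterate m_{k+1} = d_k·a_k − m_k, d_{k+1} = (23 − m_{k+1}²)/d_k, a_{k+1} = ⌊(a₀ + m_{k+1})/d_{k+1}⌋ (starting m₀ = 0, d₀ = 1), with convergents p_k = a_k·p_{k-1} + p_{k-2}, q_k = a_k·q_{k-1} + q_{k-2} (p₋₁ = 1, q₋₁ = 0):
  k = 0: a₀ = 4; p₀/q₀ = 4/1; p₀² − 23·q₀² = 16 − 23 = -7.
  k = 1: m = 4, d = 7, a = ⌊(4 + 4)/7⌋ = 1; p/q = (1·4 + 1)/(1·1 + 0) = 5/1; p² − 23·q² = 25 − 23 = 2.
  k = 2: m = 3, d = 2, a = ⌊(4 + 3)/2⌋ = 3; p/q = (3·5 + 4)/(3·1 + 1) = 19/4; p² − 23·q² = 361 − 368 = -7.
  k = 3: m = 3, d = 7, a = ⌊(4 + 3)/7⌋ = 1; p/q = (1·19 + 5)/(1·4 + 1) = 24/5; p² − 23·q² = 576 − 575 = 1.
  The first convergent with p² − 23·q² = 1 gives the fundamental solution (x₁, y₁) = (24, 5).
Step 2: Apply the recurrence (x_{n+1}, y_{n+1}) = (x₁x_n + 23y₁y_n, x₁y_n + y₁x_n) repeatedly.
  From (x_1, y_1) = (24, 5): x_2 = 24·24 + 23·5·5 = 1151; y_2 = 24·5 + 5·24 = 240.
  From (x_2, y_2) = (1151, 240): x_3 = 24·1151 + 23·5·240 = 55224; y_3 = 24·240 + 5·1151 = 11515.
  From (x_3, y_3) = (55224, 11515): x_4 = 24·55224 + 23·5·11515 = 2649601; y_4 = 24·11515 + 5·55224 = 552480.
Step 3: Verify x_4² - 23·y_4² = 7020385459201 - 7020385459200 = 1 (should be 1). ✓

(x_1, y_1) = (24, 5); (x_4, y_4) = (2649601, 552480).


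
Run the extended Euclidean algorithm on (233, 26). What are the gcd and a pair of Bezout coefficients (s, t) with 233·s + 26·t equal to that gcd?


Euclidean algorithm on (233, 26) — divide until remainder is 0:
  233 = 8 · 26 + 25
  26 = 1 · 25 + 1
  25 = 25 · 1 + 0
gcd(233, 26) = 1.
Track Bezout coefficients alongside the remainders: start with r₀ = 233 = a·1 + b·0 (s = 1, t = 0) and r₁ = 26 = a·0 + b·1 (s = 0, t = 1); each new remainder r_{k+1} = r_{k-1} − q_k·r_k inherits s_{k+1} = s_{k-1} − q_k·s_k, t_{k+1} = t_{k-1} − q_k·t_k, so r_k = a·s_k + b·t_k at every step:
  q = 8: r = 25, s = 1 − 8·0 = 1, t = 0 − 8·1 = -8  (check: 233·1 + 26·(-8) = 25)
  q = 1: r = 1, s = 0 − 1·1 = -1, t = 1 − 1·(-8) = 9  (check: 233·(-1) + 26·9 = 1)
The row with r = 1 (the gcd) gives the Bezout coefficients s = -1, t = 9.
Result: 233 · (-1) + 26 · (9) = 1.

gcd(233, 26) = 1; s = -1, t = 9 (check: 233·(-1) + 26·9 = 1).


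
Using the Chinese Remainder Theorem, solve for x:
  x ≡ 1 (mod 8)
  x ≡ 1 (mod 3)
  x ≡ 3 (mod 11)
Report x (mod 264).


Moduli 8, 3, 11 are pairwise coprime; by CRT there is a unique solution modulo M = 8 · 3 · 11 = 264.
Solve pairwise, accumulating the modulus:
  Start with x ≡ 1 (mod 8).
  Combine with x ≡ 1 (mod 3): since gcd(8, 3) = 1, we get a unique residue mod 24.
    Write x = 1 + 8·t and substitute into x ≡ 1 (mod 3): 8·t ≡ 1 − 1 = 0 (mod 3).
    Reduce coefficients mod 3: 2·t ≡ 0 (mod 3).
    The inverse of 2 mod 3 is 2 (since 2·2 = 4 = 1·3 + 1), so t ≡ 2·0 = 0 ≡ 0 (mod 3).
    Then x = 1 + 8·0 = 1, valid modulo lcm(8, 3) = 24: x ≡ 1 (mod 24).
  Combine with x ≡ 3 (mod 11): since gcd(24, 11) = 1, we get a unique residue mod 264.
    Write x = 1 + 24·t and substitute into x ≡ 3 (mod 11): 24·t ≡ 3 − 1 = 2 (mod 11).
    Reduce coefficients mod 11: 2·t ≡ 2 (mod 11).
    The inverse of 2 mod 11 is 6 (since 2·6 = 12 = 1·11 + 1), so t ≡ 6·2 = 12 ≡ 1 (mod 11).
    Then x = 1 + 24·1 = 25, valid modulo lcm(24, 11) = 264: x ≡ 25 (mod 264).
Verify: 25 mod 8 = 1 ✓, 25 mod 3 = 1 ✓, 25 mod 11 = 3 ✓.

x ≡ 25 (mod 264).


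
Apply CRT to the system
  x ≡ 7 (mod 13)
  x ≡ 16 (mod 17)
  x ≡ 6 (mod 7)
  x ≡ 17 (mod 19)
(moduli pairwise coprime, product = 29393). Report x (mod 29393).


Product of moduli M = 13 · 17 · 7 · 19 = 29393.
Merge one congruence at a time:
  Start: x ≡ 7 (mod 13).
  Combine with x ≡ 16 (mod 17); new modulus lcm = 221.
    Write x = 7 + 13·t and substitute into x ≡ 16 (mod 17): 13·t ≡ 16 − 7 = 9 (mod 17).
    The inverse of 13 mod 17 is 4 (since 13·4 = 52 = 3·17 + 1), so t ≡ 4·9 = 36 ≡ 2 (mod 17).
    Then x = 7 + 13·2 = 33, valid modulo lcm(13, 17) = 221: x ≡ 33 (mod 221).
  Combine with x ≡ 6 (mod 7); new modulus lcm = 1547.
    Write x = 33 + 221·t and substitute into x ≡ 6 (mod 7): 221·t ≡ 6 − 33 = -27 (mod 7).
    Reduce coefficients mod 7: 4·t ≡ 1 (mod 7).
    The inverse of 4 mod 7 is 2 (since 4·2 = 8 = 1·7 + 1), so t ≡ 2·1 = 2 ≡ 2 (mod 7).
    Then x = 33 + 221·2 = 475, valid modulo lcm(221, 7) = 1547: x ≡ 475 (mod 1547).
  Combine with x ≡ 17 (mod 19); new modulus lcm = 29393.
    Write x = 475 + 1547·t and substitute into x ≡ 17 (mod 19): 1547·t ≡ 17 − 475 = -458 (mod 19).
    Reduce coefficients mod 19: 8·t ≡ 17 (mod 19).
    The inverse of 8 mod 19 is 12 (since 8·12 = 96 = 5·19 + 1), so t ≡ 12·17 = 204 ≡ 14 (mod 19).
    Then x = 475 + 1547·14 = 22133, valid modulo lcm(1547, 19) = 29393: x ≡ 22133 (mod 29393).
Verify against each original: 22133 mod 13 = 7, 22133 mod 17 = 16, 22133 mod 7 = 6, 22133 mod 19 = 17.

x ≡ 22133 (mod 29393).


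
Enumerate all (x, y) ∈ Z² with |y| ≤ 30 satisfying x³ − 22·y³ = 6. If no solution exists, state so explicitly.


The equation is x³ - 22y³ = 6. For fixed y, x³ = 22·y³ + 6, so a solution requires the RHS to be a perfect cube.
Strategy: iterate y from -30 to 30, compute RHS = 22·y³ + 6, and check whether it is a (positive or negative) perfect cube.
Check small values of y:
  y = 0: RHS = 6 is not a perfect cube.
  y = 1: RHS = 28 is not a perfect cube.
  y = -1: RHS = -16 is not a perfect cube.
  y = 2: RHS = 182 is not a perfect cube.
  y = -2: RHS = -170 is not a perfect cube.
  y = 3: RHS = 600 is not a perfect cube.
  y = -3: RHS = -588 is not a perfect cube.
Continuing, at y = -5: RHS = -2744 = (-14)³ ⇒ x = -14 works.
Searching the remaining y in |y| ≤ 30 finds no further solutions.
Collected solutions: (-14, -5).

Solutions (with |y| ≤ 30): (-14, -5).


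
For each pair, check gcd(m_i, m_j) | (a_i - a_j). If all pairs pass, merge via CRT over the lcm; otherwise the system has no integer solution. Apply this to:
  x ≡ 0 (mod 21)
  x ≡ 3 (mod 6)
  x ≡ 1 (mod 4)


Moduli 21, 6, 4 are not pairwise coprime, so CRT works modulo lcm(m_i) when all pairwise compatibility conditions hold.
Pairwise compatibility: gcd(m_i, m_j) must divide a_i - a_j for every pair.
Merge one congruence at a time:
  Start: x ≡ 0 (mod 21).
  Combine with x ≡ 3 (mod 6): gcd(21, 6) = 3; 3 - 0 = 3, which IS divisible by 3, so compatible.
    Write x = 0 + 21·t and substitute into x ≡ 3 (mod 6): 21·t ≡ 3 − 0 = 3 (mod 6).
    Divide the congruence (and modulus) by g = 3: 7·t ≡ 1 (mod 2).
    Reduce coefficients mod 2: 1·t ≡ 1 (mod 2).
    So t ≡ 1 (mod 2).
    Then x = 0 + 21·1 = 21, valid modulo lcm(21, 6) = 42: x ≡ 21 (mod 42).
  Combine with x ≡ 1 (mod 4): gcd(42, 4) = 2; 1 - 21 = -20, which IS divisible by 2, so compatible.
    Write x = 21 + 42·t and substitute into x ≡ 1 (mod 4): 42·t ≡ 1 − 21 = -20 (mod 4).
    Divide the congruence (and modulus) by g = 2: 21·t ≡ -10 (mod 2).
    Reduce coefficients mod 2: 1·t ≡ 0 (mod 2).
    So t ≡ 0 (mod 2).
    Then x = 21 + 42·0 = 21, valid modulo lcm(42, 4) = 84: x ≡ 21 (mod 84).
Verify: 21 mod 21 = 0, 21 mod 6 = 3, 21 mod 4 = 1.

x ≡ 21 (mod 84).


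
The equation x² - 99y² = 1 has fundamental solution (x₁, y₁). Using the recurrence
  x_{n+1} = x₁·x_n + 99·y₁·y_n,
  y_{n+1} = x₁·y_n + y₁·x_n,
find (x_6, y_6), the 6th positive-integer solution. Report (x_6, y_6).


Step 1: Find the fundamental solution (x₁, y₁) of x² - 99y² = 1.
  Expand √99 as a continued fraction. a₀ = ⌊√99⌋ = 9; iterate m_{k+1} = d_k·a_k − m_k, d_{k+1} = (99 − m_{k+1}²)/d_k, a_{k+1} = ⌊(a₀ + m_{k+1})/d_{k+1}⌋ (starting m₀ = 0, d₀ = 1), with convergents p_k = a_k·p_{k-1} + p_{k-2}, q_k = a_k·q_{k-1} + q_{k-2} (p₋₁ = 1, q₋₁ = 0):
  k = 0: a₀ = 9; p₀/q₀ = 9/1; p₀² − 99·q₀² = 81 − 99 = -18.
  k = 1: m = 9, d = 18, a = ⌊(9 + 9)/18⌋ = 1; p/q = (1·9 + 1)/(1·1 + 0) = 10/1; p² − 99·q² = 100 − 99 = 1.
  The first convergent with p² − 99·q² = 1 gives the fundamental solution (x₁, y₁) = (10, 1).
Step 2: Apply the recurrence (x_{n+1}, y_{n+1}) = (x₁x_n + 99y₁y_n, x₁y_n + y₁x_n) repeatedly.
  From (x_1, y_1) = (10, 1): x_2 = 10·10 + 99·1·1 = 199; y_2 = 10·1 + 1·10 = 20.
  From (x_2, y_2) = (199, 20): x_3 = 10·199 + 99·1·20 = 3970; y_3 = 10·20 + 1·199 = 399.
  From (x_3, y_3) = (3970, 399): x_4 = 10·3970 + 99·1·399 = 79201; y_4 = 10·399 + 1·3970 = 7960.
  From (x_4, y_4) = (79201, 7960): x_5 = 10·79201 + 99·1·7960 = 1580050; y_5 = 10·7960 + 1·79201 = 158801.
  From (x_5, y_5) = (1580050, 158801): x_6 = 10·1580050 + 99·1·158801 = 31521799; y_6 = 10·158801 + 1·1580050 = 3168060.
Step 3: Verify x_6² - 99·y_6² = 993623812196401 - 993623812196400 = 1 (should be 1). ✓

(x_1, y_1) = (10, 1); (x_6, y_6) = (31521799, 3168060).


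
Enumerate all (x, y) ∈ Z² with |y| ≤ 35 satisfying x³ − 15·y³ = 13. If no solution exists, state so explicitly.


The equation is x³ - 15y³ = 13. For fixed y, x³ = 15·y³ + 13, so a solution requires the RHS to be a perfect cube.
Strategy: iterate y from -35 to 35, compute RHS = 15·y³ + 13, and check whether it is a (positive or negative) perfect cube.
Check small values of y:
  y = 0: RHS = 13 is not a perfect cube.
  y = 1: RHS = 28 is not a perfect cube.
  y = -1: RHS = -2 is not a perfect cube.
  y = 2: RHS = 133 is not a perfect cube.
  y = -2: RHS = -107 is not a perfect cube.
  y = 3: RHS = 418 is not a perfect cube.
  y = -3: RHS = -392 is not a perfect cube.
Continuing the search up to |y| = 35 finds no solutions either.
No (x, y) in the scanned range satisfies the equation.

No integer solutions with |y| ≤ 35.


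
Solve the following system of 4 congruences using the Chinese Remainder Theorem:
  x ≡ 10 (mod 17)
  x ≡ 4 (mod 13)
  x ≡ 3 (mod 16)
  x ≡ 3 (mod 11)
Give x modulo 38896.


Product of moduli M = 17 · 13 · 16 · 11 = 38896.
Merge one congruence at a time:
  Start: x ≡ 10 (mod 17).
  Combine with x ≡ 4 (mod 13); new modulus lcm = 221.
    Write x = 10 + 17·t and substitute into x ≡ 4 (mod 13): 17·t ≡ 4 − 10 = -6 (mod 13).
    Reduce coefficients mod 13: 4·t ≡ 7 (mod 13).
    The inverse of 4 mod 13 is 10 (since 4·10 = 40 = 3·13 + 1), so t ≡ 10·7 = 70 ≡ 5 (mod 13).
    Then x = 10 + 17·5 = 95, valid modulo lcm(17, 13) = 221: x ≡ 95 (mod 221).
  Combine with x ≡ 3 (mod 16); new modulus lcm = 3536.
    Write x = 95 + 221·t and substitute into x ≡ 3 (mod 16): 221·t ≡ 3 − 95 = -92 (mod 16).
    Reduce coefficients mod 16: 13·t ≡ 4 (mod 16).
    The inverse of 13 mod 16 is 5 (since 13·5 = 65 = 4·16 + 1), so t ≡ 5·4 = 20 ≡ 4 (mod 16).
    Then x = 95 + 221·4 = 979, valid modulo lcm(221, 16) = 3536: x ≡ 979 (mod 3536).
  Combine with x ≡ 3 (mod 11); new modulus lcm = 38896.
    Write x = 979 + 3536·t and substitute into x ≡ 3 (mod 11): 3536·t ≡ 3 − 979 = -976 (mod 11).
    Reduce coefficients mod 11: 5·t ≡ 3 (mod 11).
    The inverse of 5 mod 11 is 9 (since 5·9 = 45 = 4·11 + 1), so t ≡ 9·3 = 27 ≡ 5 (mod 11).
    Then x = 979 + 3536·5 = 18659, valid modulo lcm(3536, 11) = 38896: x ≡ 18659 (mod 38896).
Verify against each original: 18659 mod 17 = 10, 18659 mod 13 = 4, 18659 mod 16 = 3, 18659 mod 11 = 3.

x ≡ 18659 (mod 38896).


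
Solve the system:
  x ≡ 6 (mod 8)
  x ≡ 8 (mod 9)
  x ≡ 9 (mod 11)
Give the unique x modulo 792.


Moduli 8, 9, 11 are pairwise coprime; by CRT there is a unique solution modulo M = 8 · 9 · 11 = 792.
Solve pairwise, accumulating the modulus:
  Start with x ≡ 6 (mod 8).
  Combine with x ≡ 8 (mod 9): since gcd(8, 9) = 1, we get a unique residue mod 72.
    Write x = 6 + 8·t and substitute into x ≡ 8 (mod 9): 8·t ≡ 8 − 6 = 2 (mod 9).
    The inverse of 8 mod 9 is 8 (since 8·8 = 64 = 7·9 + 1), so t ≡ 8·2 = 16 ≡ 7 (mod 9).
    Then x = 6 + 8·7 = 62, valid modulo lcm(8, 9) = 72: x ≡ 62 (mod 72).
  Combine with x ≡ 9 (mod 11): since gcd(72, 11) = 1, we get a unique residue mod 792.
    Write x = 62 + 72·t and substitute into x ≡ 9 (mod 11): 72·t ≡ 9 − 62 = -53 (mod 11).
    Reduce coefficients mod 11: 6·t ≡ 2 (mod 11).
    The inverse of 6 mod 11 is 2 (since 6·2 = 12 = 1·11 + 1), so t ≡ 2·2 = 4 ≡ 4 (mod 11).
    Then x = 62 + 72·4 = 350, valid modulo lcm(72, 11) = 792: x ≡ 350 (mod 792).
Verify: 350 mod 8 = 6 ✓, 350 mod 9 = 8 ✓, 350 mod 11 = 9 ✓.

x ≡ 350 (mod 792).


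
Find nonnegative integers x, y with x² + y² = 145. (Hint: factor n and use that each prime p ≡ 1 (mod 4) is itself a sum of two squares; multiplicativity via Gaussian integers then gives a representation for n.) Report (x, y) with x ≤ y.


Step 1: Factor n = 145 = 5 · 29.
Step 2: Check the mod-4 condition on each prime factor: 5 ≡ 1 (mod 4), exponent 1; 29 ≡ 1 (mod 4), exponent 1.
All primes ≡ 3 (mod 4) appear to even exponent (or don't appear), so by the two-squares theorem n IS expressible as a sum of two squares.
Step 3: Build a representation. Here n = 5 · 29 is a product of primes ≡ 1 (mod 4). Each prime p ≡ 1 (mod 4) is itself a sum of two squares; find a² by testing p − a² for a perfect square:
  5: 5 − 1² = 4 = 2² ⇒ 5 = 1² + 2².
  29: 29 − 1² = 28, 29 − 2² = 25 = 5² ⇒ 29 = 2² + 5².
  Combine using the Brahmagupta–Fibonacci identity (a² + b²)(c² + d²) = (ac − bd)² + (ad + bc)² = (ac + bd)² + (ad − bc)²:
  5 · 29 = 145: from (1² + 2²)(2² + 5²), take (1·2 − 2·5, 1·5 + 2·2) = (2 − 10, 5 + 4) = (-8, 9); dropping signs (only squares matter) gives (8, 9); check 8² + 9² = 64 + 81 = 145 ✓.
Step 4: Order so x ≤ y and verify: 8² + 9² = 64 + 81 = 145 = n. ✓

n = 145 = 8² + 9² (one valid representation with x ≤ y).


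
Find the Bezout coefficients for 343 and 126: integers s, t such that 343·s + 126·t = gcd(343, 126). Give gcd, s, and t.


Euclidean algorithm on (343, 126) — divide until remainder is 0:
  343 = 2 · 126 + 91
  126 = 1 · 91 + 35
  91 = 2 · 35 + 21
  35 = 1 · 21 + 14
  21 = 1 · 14 + 7
  14 = 2 · 7 + 0
gcd(343, 126) = 7.
Track Bezout coefficients alongside the remainders: start with r₀ = 343 = a·1 + b·0 (s = 1, t = 0) and r₁ = 126 = a·0 + b·1 (s = 0, t = 1); each new remainder r_{k+1} = r_{k-1} − q_k·r_k inherits s_{k+1} = s_{k-1} − q_k·s_k, t_{k+1} = t_{k-1} − q_k·t_k, so r_k = a·s_k + b·t_k at every step:
  q = 2: r = 91, s = 1 − 2·0 = 1, t = 0 − 2·1 = -2  (check: 343·1 + 126·(-2) = 91)
  q = 1: r = 35, s = 0 − 1·1 = -1, t = 1 − 1·(-2) = 3  (check: 343·(-1) + 126·3 = 35)
  q = 2: r = 21, s = 1 − 2·(-1) = 3, t = -2 − 2·3 = -8  (check: 343·3 + 126·(-8) = 21)
  q = 1: r = 14, s = -1 − 1·3 = -4, t = 3 − 1·(-8) = 11  (check: 343·(-4) + 126·11 = 14)
  q = 1: r = 7, s = 3 − 1·(-4) = 7, t = -8 − 1·11 = -19  (check: 343·7 + 126·(-19) = 7)
The row with r = 7 (the gcd) gives the Bezout coefficients s = 7, t = -19.
Result: 343 · (7) + 126 · (-19) = 7.

gcd(343, 126) = 7; s = 7, t = -19 (check: 343·7 + 126·(-19) = 7).


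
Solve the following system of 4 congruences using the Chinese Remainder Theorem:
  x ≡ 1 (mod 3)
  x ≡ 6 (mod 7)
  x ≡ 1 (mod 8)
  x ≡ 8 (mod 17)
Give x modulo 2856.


Product of moduli M = 3 · 7 · 8 · 17 = 2856.
Merge one congruence at a time:
  Start: x ≡ 1 (mod 3).
  Combine with x ≡ 6 (mod 7); new modulus lcm = 21.
    Write x = 1 + 3·t and substitute into x ≡ 6 (mod 7): 3·t ≡ 6 − 1 = 5 (mod 7).
    The inverse of 3 mod 7 is 5 (since 3·5 = 15 = 2·7 + 1), so t ≡ 5·5 = 25 ≡ 4 (mod 7).
    Then x = 1 + 3·4 = 13, valid modulo lcm(3, 7) = 21: x ≡ 13 (mod 21).
  Combine with x ≡ 1 (mod 8); new modulus lcm = 168.
    Write x = 13 + 21·t and substitute into x ≡ 1 (mod 8): 21·t ≡ 1 − 13 = -12 (mod 8).
    Reduce coefficients mod 8: 5·t ≡ 4 (mod 8).
    The inverse of 5 mod 8 is 5 (since 5·5 = 25 = 3·8 + 1), so t ≡ 5·4 = 20 ≡ 4 (mod 8).
    Then x = 13 + 21·4 = 97, valid modulo lcm(21, 8) = 168: x ≡ 97 (mod 168).
  Combine with x ≡ 8 (mod 17); new modulus lcm = 2856.
    Write x = 97 + 168·t and substitute into x ≡ 8 (mod 17): 168·t ≡ 8 − 97 = -89 (mod 17).
    Reduce coefficients mod 17: 15·t ≡ 13 (mod 17).
    The inverse of 15 mod 17 is 8 (since 15·8 = 120 = 7·17 + 1), so t ≡ 8·13 = 104 ≡ 2 (mod 17).
    Then x = 97 + 168·2 = 433, valid modulo lcm(168, 17) = 2856: x ≡ 433 (mod 2856).
Verify against each original: 433 mod 3 = 1, 433 mod 7 = 6, 433 mod 8 = 1, 433 mod 17 = 8.

x ≡ 433 (mod 2856).


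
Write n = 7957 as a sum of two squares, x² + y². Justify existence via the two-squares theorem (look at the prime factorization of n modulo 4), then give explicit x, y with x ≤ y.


Step 1: Factor n = 7957 = 73 · 109.
Step 2: Check the mod-4 condition on each prime factor: 73 ≡ 1 (mod 4), exponent 1; 109 ≡ 1 (mod 4), exponent 1.
All primes ≡ 3 (mod 4) appear to even exponent (or don't appear), so by the two-squares theorem n IS expressible as a sum of two squares.
Step 3: Build a representation. Here n = 73 · 109 is a product of primes ≡ 1 (mod 4). Each prime p ≡ 1 (mod 4) is itself a sum of two squares; find a² by testing p − a² for a perfect square:
  73: 73 − 1² = 72, 73 − 2² = 69, 73 − 3² = 64 = 8² ⇒ 73 = 3² + 8².
  109: 109 − 1² = 108, 109 − 2² = 105, 109 − 3² = 100 = 10² ⇒ 109 = 3² + 10².
  Combine using the Brahmagupta–Fibonacci identity (a² + b²)(c² + d²) = (ac − bd)² + (ad + bc)² = (ac + bd)² + (ad − bc)²:
  73 · 109 = 7957: from (3² + 8²)(3² + 10²), take (3·3 − 8·10, 3·10 + 8·3) = (9 − 80, 30 + 24) = (-71, 54); dropping signs (only squares matter) gives (71, 54); check 71² + 54² = 5041 + 2916 = 7957 ✓.
Step 4: Order so x ≤ y and verify: 54² + 71² = 2916 + 5041 = 7957 = n. ✓

n = 7957 = 54² + 71² (one valid representation with x ≤ y).


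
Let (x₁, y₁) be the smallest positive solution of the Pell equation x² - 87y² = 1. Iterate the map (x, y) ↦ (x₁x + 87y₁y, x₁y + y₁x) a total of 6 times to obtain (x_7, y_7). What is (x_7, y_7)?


Step 1: Find the fundamental solution (x₁, y₁) of x² - 87y² = 1.
  Expand √87 as a continued fraction. a₀ = ⌊√87⌋ = 9; iterate m_{k+1} = d_k·a_k − m_k, d_{k+1} = (87 − m_{k+1}²)/d_k, a_{k+1} = ⌊(a₀ + m_{k+1})/d_{k+1}⌋ (starting m₀ = 0, d₀ = 1), with convergents p_k = a_k·p_{k-1} + p_{k-2}, q_k = a_k·q_{k-1} + q_{k-2} (p₋₁ = 1, q₋₁ = 0):
  k = 0: a₀ = 9; p₀/q₀ = 9/1; p₀² − 87·q₀² = 81 − 87 = -6.
  k = 1: m = 9, d = 6, a = ⌊(9 + 9)/6⌋ = 3; p/q = (3·9 + 1)/(3·1 + 0) = 28/3; p² − 87·q² = 784 − 783 = 1.
  The first convergent with p² − 87·q² = 1 gives the fundamental solution (x₁, y₁) = (28, 3).
Step 2: Apply the recurrence (x_{n+1}, y_{n+1}) = (x₁x_n + 87y₁y_n, x₁y_n + y₁x_n) repeatedly.
  From (x_1, y_1) = (28, 3): x_2 = 28·28 + 87·3·3 = 1567; y_2 = 28·3 + 3·28 = 168.
  From (x_2, y_2) = (1567, 168): x_3 = 28·1567 + 87·3·168 = 87724; y_3 = 28·168 + 3·1567 = 9405.
  From (x_3, y_3) = (87724, 9405): x_4 = 28·87724 + 87·3·9405 = 4910977; y_4 = 28·9405 + 3·87724 = 526512.
  From (x_4, y_4) = (4910977, 526512): x_5 = 28·4910977 + 87·3·526512 = 274926988; y_5 = 28·526512 + 3·4910977 = 29475267.
  From (x_5, y_5) = (274926988, 29475267): x_6 = 28·274926988 + 87·3·29475267 = 15391000351; y_6 = 28·29475267 + 3·274926988 = 1650088440.
  From (x_6, y_6) = (15391000351, 1650088440): x_7 = 28·15391000351 + 87·3·1650088440 = 861621092668; y_7 = 28·1650088440 + 3·15391000351 = 92375477373.
Step 3: Verify x_7² - 87·y_7² = 742390907330398243358224 - 742390907330398243358223 = 1 (should be 1). ✓

(x_1, y_1) = (28, 3); (x_7, y_7) = (861621092668, 92375477373).


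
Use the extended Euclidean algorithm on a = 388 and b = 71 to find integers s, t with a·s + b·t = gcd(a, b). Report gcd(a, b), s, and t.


Euclidean algorithm on (388, 71) — divide until remainder is 0:
  388 = 5 · 71 + 33
  71 = 2 · 33 + 5
  33 = 6 · 5 + 3
  5 = 1 · 3 + 2
  3 = 1 · 2 + 1
  2 = 2 · 1 + 0
gcd(388, 71) = 1.
Track Bezout coefficients alongside the remainders: start with r₀ = 388 = a·1 + b·0 (s = 1, t = 0) and r₁ = 71 = a·0 + b·1 (s = 0, t = 1); each new remainder r_{k+1} = r_{k-1} − q_k·r_k inherits s_{k+1} = s_{k-1} − q_k·s_k, t_{k+1} = t_{k-1} − q_k·t_k, so r_k = a·s_k + b·t_k at every step:
  q = 5: r = 33, s = 1 − 5·0 = 1, t = 0 − 5·1 = -5  (check: 388·1 + 71·(-5) = 33)
  q = 2: r = 5, s = 0 − 2·1 = -2, t = 1 − 2·(-5) = 11  (check: 388·(-2) + 71·11 = 5)
  q = 6: r = 3, s = 1 − 6·(-2) = 13, t = -5 − 6·11 = -71  (check: 388·13 + 71·(-71) = 3)
  q = 1: r = 2, s = -2 − 1·13 = -15, t = 11 − 1·(-71) = 82  (check: 388·(-15) + 71·82 = 2)
  q = 1: r = 1, s = 13 − 1·(-15) = 28, t = -71 − 1·82 = -153  (check: 388·28 + 71·(-153) = 1)
The row with r = 1 (the gcd) gives the Bezout coefficients s = 28, t = -153.
Result: 388 · (28) + 71 · (-153) = 1.

gcd(388, 71) = 1; s = 28, t = -153 (check: 388·28 + 71·(-153) = 1).


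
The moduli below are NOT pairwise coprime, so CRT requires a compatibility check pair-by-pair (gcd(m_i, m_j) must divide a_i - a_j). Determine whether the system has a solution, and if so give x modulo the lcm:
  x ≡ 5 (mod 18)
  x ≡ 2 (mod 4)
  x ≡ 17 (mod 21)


Moduli 18, 4, 21 are not pairwise coprime, so CRT works modulo lcm(m_i) when all pairwise compatibility conditions hold.
Pairwise compatibility: gcd(m_i, m_j) must divide a_i - a_j for every pair.
Merge one congruence at a time:
  Start: x ≡ 5 (mod 18).
  Combine with x ≡ 2 (mod 4): gcd(18, 4) = 2, and 2 - 5 = -3 is NOT divisible by 2.
    ⇒ system is inconsistent (no integer solution).

No solution (the system is inconsistent).


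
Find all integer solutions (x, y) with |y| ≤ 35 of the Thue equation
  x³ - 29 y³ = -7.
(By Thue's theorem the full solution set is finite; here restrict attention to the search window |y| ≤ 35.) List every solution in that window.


The equation is x³ - 29y³ = -7. For fixed y, x³ = 29·y³ − 7, so a solution requires the RHS to be a perfect cube.
Strategy: iterate y from -35 to 35, compute RHS = 29·y³ − 7, and check whether it is a (positive or negative) perfect cube.
Check small values of y:
  y = 0: RHS = -7 is not a perfect cube.
  y = 1: RHS = 22 is not a perfect cube.
  y = -1: RHS = -36 is not a perfect cube.
  y = 2: RHS = 225 is not a perfect cube.
  y = -2: RHS = -239 is not a perfect cube.
  y = 3: RHS = 776 is not a perfect cube.
  y = -3: RHS = -790 is not a perfect cube.
Continuing the search up to |y| = 35 finds no solutions either.
No (x, y) in the scanned range satisfies the equation.

No integer solutions with |y| ≤ 35.


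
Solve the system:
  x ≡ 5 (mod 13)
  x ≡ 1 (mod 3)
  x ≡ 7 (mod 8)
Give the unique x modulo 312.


Moduli 13, 3, 8 are pairwise coprime; by CRT there is a unique solution modulo M = 13 · 3 · 8 = 312.
Solve pairwise, accumulating the modulus:
  Start with x ≡ 5 (mod 13).
  Combine with x ≡ 1 (mod 3): since gcd(13, 3) = 1, we get a unique residue mod 39.
    Write x = 5 + 13·t and substitute into x ≡ 1 (mod 3): 13·t ≡ 1 − 5 = -4 (mod 3).
    Reduce coefficients mod 3: 1·t ≡ 2 (mod 3).
    So t ≡ 2 (mod 3).
    Then x = 5 + 13·2 = 31, valid modulo lcm(13, 3) = 39: x ≡ 31 (mod 39).
  Combine with x ≡ 7 (mod 8): since gcd(39, 8) = 1, we get a unique residue mod 312.
    Write x = 31 + 39·t and substitute into x ≡ 7 (mod 8): 39·t ≡ 7 − 31 = -24 (mod 8).
    Reduce coefficients mod 8: 7·t ≡ 0 (mod 8).
    The inverse of 7 mod 8 is 7 (since 7·7 = 49 = 6·8 + 1), so t ≡ 7·0 = 0 ≡ 0 (mod 8).
    Then x = 31 + 39·0 = 31, valid modulo lcm(39, 8) = 312: x ≡ 31 (mod 312).
Verify: 31 mod 13 = 5 ✓, 31 mod 3 = 1 ✓, 31 mod 8 = 7 ✓.

x ≡ 31 (mod 312).


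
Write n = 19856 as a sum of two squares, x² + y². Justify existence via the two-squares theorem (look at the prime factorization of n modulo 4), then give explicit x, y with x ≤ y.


Step 1: Factor n = 19856 = 2^4 · 17 · 73.
Step 2: Check the mod-4 condition on each prime factor: 2 = 2 (special); 17 ≡ 1 (mod 4), exponent 1; 73 ≡ 1 (mod 4), exponent 1.
All primes ≡ 3 (mod 4) appear to even exponent (or don't appear), so by the two-squares theorem n IS expressible as a sum of two squares.
Step 3: Build a representation. Group n = k² · m with k = 4 and m = 17 · 73 = 1241 (a product of primes ≡ 1 (mod 4)); a representation of m scales to one of n via (k·x)² + (k·y)² = k²(x² + y²). Each prime p ≡ 1 (mod 4) is itself a sum of two squares; find a² by testing p − a² for a perfect square:
  17: 17 − 1² = 16 = 4² ⇒ 17 = 1² + 4².
  73: 73 − 1² = 72, 73 − 2² = 69, 73 − 3² = 64 = 8² ⇒ 73 = 3² + 8².
  Combine using the Brahmagupta–Fibonacci identity (a² + b²)(c² + d²) = (ac − bd)² + (ad + bc)² = (ac + bd)² + (ad − bc)²:
  17 · 73 = 1241: from (1² + 4²)(3² + 8²), take (1·3 − 4·8, 1·8 + 4·3) = (3 − 32, 8 + 12) = (-29, 20); dropping signs (only squares matter) gives (29, 20); check 29² + 20² = 841 + 400 = 1241 ✓.
  Scale by k = 4: (4·29, 4·20) = (116, 80).
Step 4: Order so x ≤ y and verify: 80² + 116² = 6400 + 13456 = 19856 = n. ✓

n = 19856 = 80² + 116² (one valid representation with x ≤ y).


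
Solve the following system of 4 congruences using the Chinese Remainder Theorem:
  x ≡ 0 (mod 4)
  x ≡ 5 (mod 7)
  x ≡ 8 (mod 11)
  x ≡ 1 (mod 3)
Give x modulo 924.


Product of moduli M = 4 · 7 · 11 · 3 = 924.
Merge one congruence at a time:
  Start: x ≡ 0 (mod 4).
  Combine with x ≡ 5 (mod 7); new modulus lcm = 28.
    Write x = 0 + 4·t and substitute into x ≡ 5 (mod 7): 4·t ≡ 5 − 0 = 5 (mod 7).
    The inverse of 4 mod 7 is 2 (since 4·2 = 8 = 1·7 + 1), so t ≡ 2·5 = 10 ≡ 3 (mod 7).
    Then x = 0 + 4·3 = 12, valid modulo lcm(4, 7) = 28: x ≡ 12 (mod 28).
  Combine with x ≡ 8 (mod 11); new modulus lcm = 308.
    Write x = 12 + 28·t and substitute into x ≡ 8 (mod 11): 28·t ≡ 8 − 12 = -4 (mod 11).
    Reduce coefficients mod 11: 6·t ≡ 7 (mod 11).
    The inverse of 6 mod 11 is 2 (since 6·2 = 12 = 1·11 + 1), so t ≡ 2·7 = 14 ≡ 3 (mod 11).
    Then x = 12 + 28·3 = 96, valid modulo lcm(28, 11) = 308: x ≡ 96 (mod 308).
  Combine with x ≡ 1 (mod 3); new modulus lcm = 924.
    Write x = 96 + 308·t and substitute into x ≡ 1 (mod 3): 308·t ≡ 1 − 96 = -95 (mod 3).
    Reduce coefficients mod 3: 2·t ≡ 1 (mod 3).
    The inverse of 2 mod 3 is 2 (since 2·2 = 4 = 1·3 + 1), so t ≡ 2·1 = 2 ≡ 2 (mod 3).
    Then x = 96 + 308·2 = 712, valid modulo lcm(308, 3) = 924: x ≡ 712 (mod 924).
Verify against each original: 712 mod 4 = 0, 712 mod 7 = 5, 712 mod 11 = 8, 712 mod 3 = 1.

x ≡ 712 (mod 924).


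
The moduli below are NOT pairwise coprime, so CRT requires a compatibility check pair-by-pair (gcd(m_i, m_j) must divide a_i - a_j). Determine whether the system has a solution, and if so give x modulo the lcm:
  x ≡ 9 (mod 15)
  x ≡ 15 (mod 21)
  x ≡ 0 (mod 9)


Moduli 15, 21, 9 are not pairwise coprime, so CRT works modulo lcm(m_i) when all pairwise compatibility conditions hold.
Pairwise compatibility: gcd(m_i, m_j) must divide a_i - a_j for every pair.
Merge one congruence at a time:
  Start: x ≡ 9 (mod 15).
  Combine with x ≡ 15 (mod 21): gcd(15, 21) = 3; 15 - 9 = 6, which IS divisible by 3, so compatible.
    Write x = 9 + 15·t and substitute into x ≡ 15 (mod 21): 15·t ≡ 15 − 9 = 6 (mod 21).
    Divide the congruence (and modulus) by g = 3: 5·t ≡ 2 (mod 7).
    The inverse of 5 mod 7 is 3 (since 5·3 = 15 = 2·7 + 1), so t ≡ 3·2 = 6 ≡ 6 (mod 7).
    Then x = 9 + 15·6 = 99, valid modulo lcm(15, 21) = 105: x ≡ 99 (mod 105).
  Combine with x ≡ 0 (mod 9): gcd(105, 9) = 3; 0 - 99 = -99, which IS divisible by 3, so compatible.
    Write x = 99 + 105·t and substitute into x ≡ 0 (mod 9): 105·t ≡ 0 − 99 = -99 (mod 9).
    Divide the congruence (and modulus) by g = 3: 35·t ≡ -33 (mod 3).
    Reduce coefficients mod 3: 2·t ≡ 0 (mod 3).
    The inverse of 2 mod 3 is 2 (since 2·2 = 4 = 1·3 + 1), so t ≡ 2·0 = 0 ≡ 0 (mod 3).
    Then x = 99 + 105·0 = 99, valid modulo lcm(105, 9) = 315: x ≡ 99 (mod 315).
Verify: 99 mod 15 = 9, 99 mod 21 = 15, 99 mod 9 = 0.

x ≡ 99 (mod 315).


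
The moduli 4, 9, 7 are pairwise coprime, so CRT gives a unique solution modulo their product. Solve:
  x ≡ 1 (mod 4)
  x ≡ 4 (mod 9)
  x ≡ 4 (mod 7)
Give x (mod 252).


Moduli 4, 9, 7 are pairwise coprime; by CRT there is a unique solution modulo M = 4 · 9 · 7 = 252.
Solve pairwise, accumulating the modulus:
  Start with x ≡ 1 (mod 4).
  Combine with x ≡ 4 (mod 9): since gcd(4, 9) = 1, we get a unique residue mod 36.
    Write x = 1 + 4·t and substitute into x ≡ 4 (mod 9): 4·t ≡ 4 − 1 = 3 (mod 9).
    The inverse of 4 mod 9 is 7 (since 4·7 = 28 = 3·9 + 1), so t ≡ 7·3 = 21 ≡ 3 (mod 9).
    Then x = 1 + 4·3 = 13, valid modulo lcm(4, 9) = 36: x ≡ 13 (mod 36).
  Combine with x ≡ 4 (mod 7): since gcd(36, 7) = 1, we get a unique residue mod 252.
    Write x = 13 + 36·t and substitute into x ≡ 4 (mod 7): 36·t ≡ 4 − 13 = -9 (mod 7).
    Reduce coefficients mod 7: 1·t ≡ 5 (mod 7).
    So t ≡ 5 (mod 7).
    Then x = 13 + 36·5 = 193, valid modulo lcm(36, 7) = 252: x ≡ 193 (mod 252).
Verify: 193 mod 4 = 1 ✓, 193 mod 9 = 4 ✓, 193 mod 7 = 4 ✓.

x ≡ 193 (mod 252).


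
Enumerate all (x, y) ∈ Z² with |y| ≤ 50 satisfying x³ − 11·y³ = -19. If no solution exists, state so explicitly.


The equation is x³ - 11y³ = -19. For fixed y, x³ = 11·y³ − 19, so a solution requires the RHS to be a perfect cube.
Strategy: iterate y from -50 to 50, compute RHS = 11·y³ − 19, and check whether it is a (positive or negative) perfect cube.
Check small values of y:
  y = 0: RHS = -19 is not a perfect cube.
  y = 1: RHS = -8 = (-2)³ ⇒ x = -2 works.
  y = -1: RHS = -30 is not a perfect cube.
  y = 2: RHS = 69 is not a perfect cube.
  y = -2: RHS = -107 is not a perfect cube.
  y = 3: RHS = 278 is not a perfect cube.
  y = -3: RHS = -316 is not a perfect cube.
Continuing, at y = 9: RHS = 8000 = (20)³ ⇒ x = 20 works.
Searching the remaining y in |y| ≤ 50 finds no further solutions.
Collected solutions: (-2, 1), (20, 9).

Solutions (with |y| ≤ 50): (-2, 1), (20, 9).


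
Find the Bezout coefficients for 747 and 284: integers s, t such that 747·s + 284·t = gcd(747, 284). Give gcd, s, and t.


Euclidean algorithm on (747, 284) — divide until remainder is 0:
  747 = 2 · 284 + 179
  284 = 1 · 179 + 105
  179 = 1 · 105 + 74
  105 = 1 · 74 + 31
  74 = 2 · 31 + 12
  31 = 2 · 12 + 7
  12 = 1 · 7 + 5
  7 = 1 · 5 + 2
  5 = 2 · 2 + 1
  2 = 2 · 1 + 0
gcd(747, 284) = 1.
Track Bezout coefficients alongside the remainders: start with r₀ = 747 = a·1 + b·0 (s = 1, t = 0) and r₁ = 284 = a·0 + b·1 (s = 0, t = 1); each new remainder r_{k+1} = r_{k-1} − q_k·r_k inherits s_{k+1} = s_{k-1} − q_k·s_k, t_{k+1} = t_{k-1} − q_k·t_k, so r_k = a·s_k + b·t_k at every step:
  q = 2: r = 179, s = 1 − 2·0 = 1, t = 0 − 2·1 = -2  (check: 747·1 + 284·(-2) = 179)
  q = 1: r = 105, s = 0 − 1·1 = -1, t = 1 − 1·(-2) = 3  (check: 747·(-1) + 284·3 = 105)
  q = 1: r = 74, s = 1 − 1·(-1) = 2, t = -2 − 1·3 = -5  (check: 747·2 + 284·(-5) = 74)
  q = 1: r = 31, s = -1 − 1·2 = -3, t = 3 − 1·(-5) = 8  (check: 747·(-3) + 284·8 = 31)
  q = 2: r = 12, s = 2 − 2·(-3) = 8, t = -5 − 2·8 = -21  (check: 747·8 + 284·(-21) = 12)
  q = 2: r = 7, s = -3 − 2·8 = -19, t = 8 − 2·(-21) = 50  (check: 747·(-19) + 284·50 = 7)
  q = 1: r = 5, s = 8 − 1·(-19) = 27, t = -21 − 1·50 = -71  (check: 747·27 + 284·(-71) = 5)
  q = 1: r = 2, s = -19 − 1·27 = -46, t = 50 − 1·(-71) = 121  (check: 747·(-46) + 284·121 = 2)
  q = 2: r = 1, s = 27 − 2·(-46) = 119, t = -71 − 2·121 = -313  (check: 747·119 + 284·(-313) = 1)
The row with r = 1 (the gcd) gives the Bezout coefficients s = 119, t = -313.
Result: 747 · (119) + 284 · (-313) = 1.

gcd(747, 284) = 1; s = 119, t = -313 (check: 747·119 + 284·(-313) = 1).


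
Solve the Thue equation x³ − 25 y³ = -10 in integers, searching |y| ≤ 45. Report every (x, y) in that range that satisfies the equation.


The equation is x³ - 25y³ = -10. For fixed y, x³ = 25·y³ − 10, so a solution requires the RHS to be a perfect cube.
Strategy: iterate y from -45 to 45, compute RHS = 25·y³ − 10, and check whether it is a (positive or negative) perfect cube.
Check small values of y:
  y = 0: RHS = -10 is not a perfect cube.
  y = 1: RHS = 15 is not a perfect cube.
  y = -1: RHS = -35 is not a perfect cube.
  y = 2: RHS = 190 is not a perfect cube.
  y = -2: RHS = -210 is not a perfect cube.
  y = 3: RHS = 665 is not a perfect cube.
  y = -3: RHS = -685 is not a perfect cube.
Continuing the search up to |y| = 45 finds no solutions either.
No (x, y) in the scanned range satisfies the equation.

No integer solutions with |y| ≤ 45.
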